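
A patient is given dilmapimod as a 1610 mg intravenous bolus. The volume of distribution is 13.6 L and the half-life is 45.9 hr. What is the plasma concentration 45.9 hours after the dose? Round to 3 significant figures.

C₀ = dose / V = 1610 / 13.6 = 118.4 µg/mL
k = ln 2 / 45.9 = 0.01510 hr⁻¹
C(t) = C₀ e^(−kt) = 118.4 × e^(−0.01510 × 45.9) = 118.4 × e^(−0.6931) = 118.4 × 0.5000 ≈ 59.2 µg/mL

59.2 µg/mL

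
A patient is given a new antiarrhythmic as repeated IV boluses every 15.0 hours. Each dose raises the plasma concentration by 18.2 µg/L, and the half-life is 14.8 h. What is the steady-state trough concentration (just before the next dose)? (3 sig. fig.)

k = ln 2 / 14.8 = 0.04683 h⁻¹
Fraction remaining after one interval: e^(−kτ) = e^(−0.04683 × 15.0) = 0.4953
R = 1 / (1 − 0.4953) = 1.982
Css,max = 18.2 × 1.982 = 36.06 µg/L
Css,min = Css,max × e^(−kτ) = 36.06 × 0.4953 ≈ 17.9 µg/L

17.9 µg/L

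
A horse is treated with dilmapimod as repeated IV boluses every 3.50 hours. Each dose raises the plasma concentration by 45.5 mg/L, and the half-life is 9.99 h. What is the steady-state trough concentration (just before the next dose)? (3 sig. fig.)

k = ln 2 / 9.99 = 0.06938 h⁻¹
Fraction remaining after one interval: e^(−kτ) = e^(−0.06938 × 3.50) = 0.7844
R = 1 / (1 − 0.7844) = 4.638
Css,max = 45.5 × 4.638 = 211.0 mg/L
Css,min = Css,max × e^(−kτ) = 211.0 × 0.7844 ≈ 166 mg/L

166 mg/L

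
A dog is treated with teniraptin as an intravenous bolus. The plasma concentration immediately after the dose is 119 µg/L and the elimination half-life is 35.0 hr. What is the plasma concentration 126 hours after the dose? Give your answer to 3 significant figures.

9.81 µg/L

k = ln 2 / 35.0 = 0.01980 hr⁻¹
126 hr is 3.600 half-lives, so C = 119 × (1/2)^3.600 = 119 × 0.08247 ≈ 9.81 µg/L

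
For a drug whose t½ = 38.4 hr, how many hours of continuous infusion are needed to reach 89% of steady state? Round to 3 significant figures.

k = ln 2 / 38.4 = 0.01805 hr⁻¹
f = 1 − e^(−kt)  ⇒  t = −ln(1 − f) / k
t = −ln(1 − 0.89) / 0.01805 = 2.207 / 0.01805 ≈ 122 hours

122 hours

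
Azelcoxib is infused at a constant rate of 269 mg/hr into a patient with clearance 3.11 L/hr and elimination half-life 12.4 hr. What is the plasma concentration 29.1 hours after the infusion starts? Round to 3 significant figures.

Css = rate / CL = 269 / 3.11 = 86.50 µg/mL
k = ln 2 / 12.4 = 0.05590 hr⁻¹
C(t) = Css (1 − e^(−kt)) = 86.50 × (1 − e^(−1.627)) = 86.50 × 0.8034 ≈ 69.5 µg/mL

69.5 µg/mL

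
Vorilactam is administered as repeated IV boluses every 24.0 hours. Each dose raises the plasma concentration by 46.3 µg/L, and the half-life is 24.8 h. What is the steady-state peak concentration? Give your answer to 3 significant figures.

94.7 µg/L

k = ln 2 / 24.8 = 0.02795 h⁻¹
Fraction remaining after one interval: e^(−kτ) = e^(−0.02795 × 24.0) = 0.5113
R = 1 / (1 − 0.5113) = 2.046
Css,max = 46.3 × 2.046 ≈ 94.7 µg/L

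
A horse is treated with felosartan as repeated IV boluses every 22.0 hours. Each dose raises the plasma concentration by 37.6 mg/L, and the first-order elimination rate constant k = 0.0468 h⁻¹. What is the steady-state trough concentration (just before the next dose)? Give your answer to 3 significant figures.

Fraction remaining after one interval: e^(−kτ) = e^(−0.04680 × 22.0) = 0.3571
R = 1 / (1 − 0.3571) = 1.556
Css,max = 37.6 × 1.556 = 58.49 mg/L
Css,min = Css,max × e^(−kτ) = 58.49 × 0.3571 ≈ 20.9 mg/L

20.9 mg/L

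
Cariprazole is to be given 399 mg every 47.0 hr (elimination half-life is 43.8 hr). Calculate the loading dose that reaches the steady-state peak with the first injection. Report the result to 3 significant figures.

760 mg

k = ln 2 / 43.8 = 0.01583 hr⁻¹
Accumulation ratio R = 1 / (1 − e^(−kτ)) = 1 / (1 − e^(−0.01583×47.0)) = 1 / (1 − 0.4753) = 1.906
Loading dose = maintenance dose × R = 399 × 1.906 ≈ 760 mg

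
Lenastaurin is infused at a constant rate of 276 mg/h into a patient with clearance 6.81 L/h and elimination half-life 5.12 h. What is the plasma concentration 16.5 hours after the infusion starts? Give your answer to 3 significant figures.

Css = rate / CL = 276 / 6.81 = 40.53 mg/L
k = ln 2 / 5.12 = 0.1354 h⁻¹
C(t) = Css (1 − e^(−kt)) = 40.53 × (1 − e^(−2.234)) = 40.53 × 0.8929 ≈ 36.2 mg/L

36.2 mg/L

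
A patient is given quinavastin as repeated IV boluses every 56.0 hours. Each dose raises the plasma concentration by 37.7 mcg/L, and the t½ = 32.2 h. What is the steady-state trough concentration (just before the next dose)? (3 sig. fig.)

k = ln 2 / 32.2 = 0.02153 h⁻¹
Fraction remaining after one interval: e^(−kτ) = e^(−0.02153 × 56.0) = 0.2996
R = 1 / (1 − 0.2996) = 1.428
Css,max = 37.7 × 1.428 = 53.82 mcg/L
Css,min = Css,max × e^(−kτ) = 53.82 × 0.2996 ≈ 16.1 mcg/L

16.1 mcg/L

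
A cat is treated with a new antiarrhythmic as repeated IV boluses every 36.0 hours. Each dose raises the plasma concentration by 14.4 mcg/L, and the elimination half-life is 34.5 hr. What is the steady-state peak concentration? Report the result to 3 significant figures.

28.0 mcg/L

k = ln 2 / 34.5 = 0.02009 hr⁻¹
Fraction remaining after one interval: e^(−kτ) = e^(−0.02009 × 36.0) = 0.4852
R = 1 / (1 − 0.4852) = 1.942
Css,max = 14.4 × 1.942 ≈ 28.0 mcg/L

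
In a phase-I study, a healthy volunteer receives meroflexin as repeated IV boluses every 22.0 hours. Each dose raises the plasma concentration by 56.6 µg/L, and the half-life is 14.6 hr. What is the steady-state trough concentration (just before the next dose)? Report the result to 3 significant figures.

30.7 µg/L

k = ln 2 / 14.6 = 0.04748 hr⁻¹
Fraction remaining after one interval: e^(−kτ) = e^(−0.04748 × 22.0) = 0.3519
R = 1 / (1 − 0.3519) = 1.543
Css,max = 56.6 × 1.543 = 87.33 µg/L
Css,min = Css,max × e^(−kτ) = 87.33 × 0.3519 ≈ 30.7 µg/L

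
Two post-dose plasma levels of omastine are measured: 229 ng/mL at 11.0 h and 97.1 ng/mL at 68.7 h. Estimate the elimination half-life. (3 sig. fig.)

k = ln(C₁/C₂) / (t₂ − t₁) = ln(229/97.1) / (68.7 − 11.0)
  = 0.8580 / 57.70 = 0.01487 h⁻¹
t½ = ln 2 / k = ln 2 / 0.01487 ≈ 46.6 hours

46.6 hours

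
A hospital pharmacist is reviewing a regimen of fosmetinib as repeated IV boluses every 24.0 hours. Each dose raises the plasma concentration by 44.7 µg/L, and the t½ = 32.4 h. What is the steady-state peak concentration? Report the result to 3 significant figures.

k = ln 2 / 32.4 = 0.02139 h⁻¹
Fraction remaining after one interval: e^(−kτ) = e^(−0.02139 × 24.0) = 0.5984
R = 1 / (1 − 0.5984) = 2.490
Css,max = 44.7 × 2.490 ≈ 111 µg/L

111 µg/L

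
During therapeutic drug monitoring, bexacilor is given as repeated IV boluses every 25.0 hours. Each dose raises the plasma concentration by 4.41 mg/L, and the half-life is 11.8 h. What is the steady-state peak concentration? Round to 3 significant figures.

5.73 mg/L

k = ln 2 / 11.8 = 0.05874 h⁻¹
Fraction remaining after one interval: e^(−kτ) = e^(−0.05874 × 25.0) = 0.2303
R = 1 / (1 − 0.2303) = 1.299
Css,max = 4.41 × 1.299 ≈ 5.73 mg/L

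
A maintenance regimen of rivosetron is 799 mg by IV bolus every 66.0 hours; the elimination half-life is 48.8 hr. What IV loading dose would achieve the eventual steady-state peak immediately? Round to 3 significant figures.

1310 mg

k = ln 2 / 48.8 = 0.01420 hr⁻¹
Accumulation ratio R = 1 / (1 − e^(−kτ)) = 1 / (1 − e^(−0.01420×66.0)) = 1 / (1 − 0.3916) = 1.644
Loading dose = maintenance dose × R = 799 × 1.644 ≈ 1310 mg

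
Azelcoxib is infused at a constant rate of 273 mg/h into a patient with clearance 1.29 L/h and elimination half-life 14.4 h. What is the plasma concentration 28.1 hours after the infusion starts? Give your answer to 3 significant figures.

Css = rate / CL = 273 / 1.29 = 211.6 mg/L
k = ln 2 / 14.4 = 0.04814 h⁻¹
C(t) = Css (1 − e^(−kt)) = 211.6 × (1 − e^(−1.353)) = 211.6 × 0.7414 ≈ 157 mg/L

157 mg/L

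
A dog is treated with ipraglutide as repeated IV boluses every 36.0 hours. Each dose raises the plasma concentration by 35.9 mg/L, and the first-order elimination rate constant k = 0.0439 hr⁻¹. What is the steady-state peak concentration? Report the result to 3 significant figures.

Fraction remaining after one interval: e^(−kτ) = e^(−0.04390 × 36.0) = 0.2059
R = 1 / (1 − 0.2059) = 1.259
Css,max = 35.9 × 1.259 ≈ 45.2 mg/L

45.2 mg/L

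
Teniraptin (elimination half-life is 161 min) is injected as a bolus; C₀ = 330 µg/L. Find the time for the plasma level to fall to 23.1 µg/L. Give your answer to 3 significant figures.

618 minutes

k = ln 2 / 161 = 0.004305 min⁻¹
C(t) = C₀ e^(−kt)  ⇒  t = ln(C₀/C) / k
t = ln(330/23.1) / 0.004305 = 2.659 / 0.004305 ≈ 618 minutes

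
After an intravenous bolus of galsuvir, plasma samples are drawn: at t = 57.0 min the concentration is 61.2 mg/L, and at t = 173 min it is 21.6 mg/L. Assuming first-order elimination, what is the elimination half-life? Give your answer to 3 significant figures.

k = ln(C₁/C₂) / (t₂ − t₁) = ln(61.2/21.6) / (173 − 57.0)
  = 1.041 / 116.0 = 0.008978 min⁻¹
t½ = ln 2 / k = ln 2 / 0.008978 ≈ 77.2 minutes

77.2 minutes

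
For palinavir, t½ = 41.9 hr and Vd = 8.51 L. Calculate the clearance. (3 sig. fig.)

k = ln 2 / t½ = ln 2 / 41.9 = 0.01654 hr⁻¹
CL = k · V = 0.01654 × 8.51 ≈ 0.141 L/hr

0.141 L/hr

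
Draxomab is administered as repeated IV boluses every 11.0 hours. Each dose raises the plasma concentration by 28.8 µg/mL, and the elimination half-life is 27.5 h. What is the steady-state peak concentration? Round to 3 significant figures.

119 µg/mL

k = ln 2 / 27.5 = 0.02521 h⁻¹
Fraction remaining after one interval: e^(−kτ) = e^(−0.02521 × 11.0) = 0.7579
R = 1 / (1 − 0.7579) = 4.130
Css,max = 28.8 × 4.130 ≈ 119 µg/mL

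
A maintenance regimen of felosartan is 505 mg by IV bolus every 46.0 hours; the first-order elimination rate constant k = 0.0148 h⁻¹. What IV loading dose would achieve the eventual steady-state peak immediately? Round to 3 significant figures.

Accumulation ratio R = 1 / (1 − e^(−kτ)) = 1 / (1 − e^(−0.01480×46.0)) = 1 / (1 − 0.5062) = 2.025
Loading dose = maintenance dose × R = 505 × 2.025 ≈ 1020 mg

1020 mg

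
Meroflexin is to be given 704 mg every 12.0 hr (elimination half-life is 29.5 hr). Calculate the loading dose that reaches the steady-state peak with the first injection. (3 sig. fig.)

2870 mg

k = ln 2 / 29.5 = 0.02350 hr⁻¹
Accumulation ratio R = 1 / (1 − e^(−kτ)) = 1 / (1 − e^(−0.02350×12.0)) = 1 / (1 − 0.7543) = 4.070
Loading dose = maintenance dose × R = 704 × 4.070 ≈ 2870 mg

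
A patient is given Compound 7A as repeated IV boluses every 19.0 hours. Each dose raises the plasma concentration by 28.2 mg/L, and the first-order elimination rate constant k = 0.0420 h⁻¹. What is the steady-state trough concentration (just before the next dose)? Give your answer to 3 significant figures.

23.1 mg/L

Fraction remaining after one interval: e^(−kτ) = e^(−0.04200 × 19.0) = 0.4502
R = 1 / (1 − 0.4502) = 1.819
Css,max = 28.2 × 1.819 = 51.29 mg/L
Css,min = Css,max × e^(−kτ) = 51.29 × 0.4502 ≈ 23.1 mg/L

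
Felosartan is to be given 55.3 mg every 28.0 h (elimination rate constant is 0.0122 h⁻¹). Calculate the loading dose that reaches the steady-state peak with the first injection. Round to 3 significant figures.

Accumulation ratio R = 1 / (1 − e^(−kτ)) = 1 / (1 − e^(−0.01220×28.0)) = 1 / (1 − 0.7106) = 3.456
Loading dose = maintenance dose × R = 55.3 × 3.456 ≈ 191 mg

191 mg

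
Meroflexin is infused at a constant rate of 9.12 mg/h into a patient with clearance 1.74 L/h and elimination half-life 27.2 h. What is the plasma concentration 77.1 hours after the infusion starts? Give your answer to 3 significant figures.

Css = rate / CL = 9.12 / 1.74 = 5.241 mg/L
k = ln 2 / 27.2 = 0.02548 h⁻¹
C(t) = Css (1 − e^(−kt)) = 5.241 × (1 − e^(−1.965)) = 5.241 × 0.8598 ≈ 4.51 mg/L

4.51 mg/L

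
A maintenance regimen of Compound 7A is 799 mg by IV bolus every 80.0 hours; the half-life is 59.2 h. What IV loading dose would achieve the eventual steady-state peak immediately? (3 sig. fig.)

k = ln 2 / 59.2 = 0.01171 h⁻¹
Accumulation ratio R = 1 / (1 − e^(−kτ)) = 1 / (1 − e^(−0.01171×80.0)) = 1 / (1 − 0.3919) = 1.645
Loading dose = maintenance dose × R = 799 × 1.645 ≈ 1310 mg

1310 mg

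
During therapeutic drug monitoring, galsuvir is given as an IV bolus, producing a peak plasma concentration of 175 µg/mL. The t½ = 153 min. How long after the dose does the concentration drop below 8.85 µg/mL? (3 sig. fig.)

659 minutes

k = ln 2 / 153 = 0.004530 min⁻¹
C(t) = C₀ e^(−kt)  ⇒  t = ln(C₀/C) / k
t = ln(175/8.85) / 0.004530 = 2.984 / 0.004530 ≈ 659 minutes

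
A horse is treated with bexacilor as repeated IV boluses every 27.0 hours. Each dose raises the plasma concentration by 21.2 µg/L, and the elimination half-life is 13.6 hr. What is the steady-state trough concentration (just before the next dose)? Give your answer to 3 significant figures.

k = ln 2 / 13.6 = 0.05097 hr⁻¹
Fraction remaining after one interval: e^(−kτ) = e^(−0.05097 × 27.0) = 0.2526
R = 1 / (1 − 0.2526) = 1.338
Css,max = 21.2 × 1.338 = 28.36 µg/L
Css,min = Css,max × e^(−kτ) = 28.36 × 0.2526 ≈ 7.16 µg/L

7.16 µg/L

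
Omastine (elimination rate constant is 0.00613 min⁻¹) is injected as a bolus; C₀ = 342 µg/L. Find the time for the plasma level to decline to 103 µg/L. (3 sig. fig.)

196 minutes

C(t) = C₀ e^(−kt)  ⇒  t = ln(C₀/C) / k
t = ln(342/103) / 0.006130 = 1.200 / 0.006130 ≈ 196 minutes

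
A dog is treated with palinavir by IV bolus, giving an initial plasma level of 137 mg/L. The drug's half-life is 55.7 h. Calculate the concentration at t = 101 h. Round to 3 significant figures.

39.0 mg/L

k = ln 2 / 55.7 = 0.01244 h⁻¹
101 h is 1.813 half-lives, so C = 137 × (1/2)^1.813 = 137 × 0.2845 ≈ 39.0 mg/L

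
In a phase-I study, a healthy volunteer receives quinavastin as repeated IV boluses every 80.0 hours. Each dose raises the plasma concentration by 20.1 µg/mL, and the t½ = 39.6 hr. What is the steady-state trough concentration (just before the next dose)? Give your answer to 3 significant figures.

k = ln 2 / 39.6 = 0.01750 hr⁻¹
Fraction remaining after one interval: e^(−kτ) = e^(−0.01750 × 80.0) = 0.2465
R = 1 / (1 − 0.2465) = 1.327
Css,max = 20.1 × 1.327 = 26.68 µg/mL
Css,min = Css,max × e^(−kτ) = 26.68 × 0.2465 ≈ 6.58 µg/mL

6.58 µg/mL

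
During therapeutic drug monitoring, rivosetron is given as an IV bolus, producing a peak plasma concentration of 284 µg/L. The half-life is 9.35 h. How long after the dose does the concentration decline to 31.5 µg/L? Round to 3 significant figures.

29.7 hours

k = ln 2 / 9.35 = 0.07413 h⁻¹
C(t) = C₀ e^(−kt)  ⇒  t = ln(C₀/C) / k
t = ln(284/31.5) / 0.07413 = 2.199 / 0.07413 ≈ 29.7 hours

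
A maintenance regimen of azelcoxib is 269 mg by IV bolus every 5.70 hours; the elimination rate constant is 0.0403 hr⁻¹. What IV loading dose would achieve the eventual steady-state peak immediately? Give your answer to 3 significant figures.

Accumulation ratio R = 1 / (1 − e^(−kτ)) = 1 / (1 − e^(−0.04030×5.70)) = 1 / (1 − 0.7948) = 4.872
Loading dose = maintenance dose × R = 269 × 4.872 ≈ 1310 mg

1310 mg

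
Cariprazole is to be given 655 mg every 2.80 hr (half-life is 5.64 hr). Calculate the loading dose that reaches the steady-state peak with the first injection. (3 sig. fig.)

2250 mg

k = ln 2 / 5.64 = 0.1229 hr⁻¹
Accumulation ratio R = 1 / (1 − e^(−kτ)) = 1 / (1 − e^(−0.1229×2.80)) = 1 / (1 − 0.7088) = 3.435
Loading dose = maintenance dose × R = 655 × 3.435 ≈ 2250 mg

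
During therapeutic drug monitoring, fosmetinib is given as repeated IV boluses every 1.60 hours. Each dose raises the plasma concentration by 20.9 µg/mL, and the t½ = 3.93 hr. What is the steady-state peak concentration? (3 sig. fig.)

85.0 µg/mL

k = ln 2 / 3.93 = 0.1764 hr⁻¹
Fraction remaining after one interval: e^(−kτ) = e^(−0.1764 × 1.60) = 0.7541
R = 1 / (1 − 0.7541) = 4.067
Css,max = 20.9 × 4.067 ≈ 85.0 µg/mL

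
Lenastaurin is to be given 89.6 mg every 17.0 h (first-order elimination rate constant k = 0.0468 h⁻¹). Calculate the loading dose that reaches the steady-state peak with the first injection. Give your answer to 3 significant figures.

Accumulation ratio R = 1 / (1 − e^(−kτ)) = 1 / (1 − e^(−0.04680×17.0)) = 1 / (1 − 0.4513) = 1.823
Loading dose = maintenance dose × R = 89.6 × 1.823 ≈ 163 mg

163 mg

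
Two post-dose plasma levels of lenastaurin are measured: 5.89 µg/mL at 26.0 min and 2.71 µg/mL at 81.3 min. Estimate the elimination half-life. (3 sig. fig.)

49.4 minutes

k = ln(C₁/C₂) / (t₂ − t₁) = ln(5.89/2.71) / (81.3 − 26.0)
  = 0.7763 / 55.30 = 0.01404 min⁻¹
t½ = ln 2 / k = ln 2 / 0.01404 ≈ 49.4 minutes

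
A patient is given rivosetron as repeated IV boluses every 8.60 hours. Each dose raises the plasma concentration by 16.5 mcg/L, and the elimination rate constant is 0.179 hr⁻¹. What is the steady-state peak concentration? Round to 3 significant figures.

21.0 mcg/L

Fraction remaining after one interval: e^(−kτ) = e^(−0.1790 × 8.60) = 0.2145
R = 1 / (1 − 0.2145) = 1.273
Css,max = 16.5 × 1.273 ≈ 21.0 mcg/L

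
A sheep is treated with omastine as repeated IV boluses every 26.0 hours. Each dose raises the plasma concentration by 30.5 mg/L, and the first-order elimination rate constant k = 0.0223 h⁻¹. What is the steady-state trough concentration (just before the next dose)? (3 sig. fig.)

Fraction remaining after one interval: e^(−kτ) = e^(−0.02230 × 26.0) = 0.5600
R = 1 / (1 − 0.5600) = 2.273
Css,max = 30.5 × 2.273 = 69.32 mg/L
Css,min = Css,max × e^(−kτ) = 69.32 × 0.5600 ≈ 38.8 mg/L

38.8 mg/L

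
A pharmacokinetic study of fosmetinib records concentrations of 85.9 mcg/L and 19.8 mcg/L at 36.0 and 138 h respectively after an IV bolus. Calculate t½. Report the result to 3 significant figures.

k = ln(C₁/C₂) / (t₂ − t₁) = ln(85.9/19.8) / (138 − 36.0)
  = 1.468 / 102.0 = 0.01439 h⁻¹
t½ = ln 2 / k = ln 2 / 0.01439 ≈ 48.2 hours

48.2 hours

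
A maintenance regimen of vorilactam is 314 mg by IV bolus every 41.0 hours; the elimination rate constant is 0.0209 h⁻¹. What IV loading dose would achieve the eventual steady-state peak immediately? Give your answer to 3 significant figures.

546 mg

Accumulation ratio R = 1 / (1 − e^(−kτ)) = 1 / (1 − e^(−0.02090×41.0)) = 1 / (1 − 0.4245) = 1.738
Loading dose = maintenance dose × R = 314 × 1.738 ≈ 546 mg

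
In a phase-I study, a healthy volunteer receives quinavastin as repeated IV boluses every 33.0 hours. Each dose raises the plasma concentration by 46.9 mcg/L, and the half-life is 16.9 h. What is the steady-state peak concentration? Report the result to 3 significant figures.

k = ln 2 / 16.9 = 0.04101 h⁻¹
Fraction remaining after one interval: e^(−kτ) = e^(−0.04101 × 33.0) = 0.2583
R = 1 / (1 − 0.2583) = 1.348
Css,max = 46.9 × 1.348 ≈ 63.2 mcg/L

63.2 mcg/L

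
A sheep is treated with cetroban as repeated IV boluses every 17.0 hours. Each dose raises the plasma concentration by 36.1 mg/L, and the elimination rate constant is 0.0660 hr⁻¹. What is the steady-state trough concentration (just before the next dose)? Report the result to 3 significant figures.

Fraction remaining after one interval: e^(−kτ) = e^(−0.06600 × 17.0) = 0.3256
R = 1 / (1 − 0.3256) = 1.483
Css,max = 36.1 × 1.483 = 53.53 mg/L
Css,min = Css,max × e^(−kτ) = 53.53 × 0.3256 ≈ 17.4 mg/L

17.4 mg/L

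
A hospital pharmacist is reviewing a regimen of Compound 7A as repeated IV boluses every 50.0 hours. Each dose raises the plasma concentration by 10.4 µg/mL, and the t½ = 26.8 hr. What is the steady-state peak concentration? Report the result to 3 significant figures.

14.3 µg/mL

k = ln 2 / 26.8 = 0.02586 hr⁻¹
Fraction remaining after one interval: e^(−kτ) = e^(−0.02586 × 50.0) = 0.2744
R = 1 / (1 − 0.2744) = 1.378
Css,max = 10.4 × 1.378 ≈ 14.3 µg/mL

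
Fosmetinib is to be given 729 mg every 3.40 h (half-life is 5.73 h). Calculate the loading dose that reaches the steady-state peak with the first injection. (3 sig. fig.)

k = ln 2 / 5.73 = 0.1210 h⁻¹
Accumulation ratio R = 1 / (1 − e^(−kτ)) = 1 / (1 − e^(−0.1210×3.40)) = 1 / (1 − 0.6628) = 2.966
Loading dose = maintenance dose × R = 729 × 2.966 ≈ 2160 mg

2160 mg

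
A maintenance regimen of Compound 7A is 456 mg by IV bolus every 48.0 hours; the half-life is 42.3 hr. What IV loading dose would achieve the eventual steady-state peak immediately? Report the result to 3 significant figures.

k = ln 2 / 42.3 = 0.01639 hr⁻¹
Accumulation ratio R = 1 / (1 − e^(−kτ)) = 1 / (1 − e^(−0.01639×48.0)) = 1 / (1 − 0.4554) = 1.836
Loading dose = maintenance dose × R = 456 × 1.836 ≈ 837 mg

837 mg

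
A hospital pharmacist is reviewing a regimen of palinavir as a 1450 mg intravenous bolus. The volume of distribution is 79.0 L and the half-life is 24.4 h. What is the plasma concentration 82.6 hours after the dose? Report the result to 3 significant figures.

C₀ = dose / V = 1450 / 79.0 = 18.35 µg/mL
k = ln 2 / 24.4 = 0.02841 h⁻¹
C(t) = C₀ e^(−kt) = 18.35 × e^(−0.02841 × 82.6) = 18.35 × e^(−2.346) = 18.35 × 0.09571 ≈ 1.76 µg/mL

1.76 µg/mL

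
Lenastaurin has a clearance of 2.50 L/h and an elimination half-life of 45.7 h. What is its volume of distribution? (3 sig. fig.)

k = ln 2 / t½ = ln 2 / 45.7 = 0.01517 h⁻¹
V = CL / k = 2.50 / 0.01517 ≈ 165 L

165 L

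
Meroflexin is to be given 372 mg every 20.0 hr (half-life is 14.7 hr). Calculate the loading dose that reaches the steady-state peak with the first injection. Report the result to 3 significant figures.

609 mg

k = ln 2 / 14.7 = 0.04715 hr⁻¹
Accumulation ratio R = 1 / (1 − e^(−kτ)) = 1 / (1 − e^(−0.04715×20.0)) = 1 / (1 − 0.3894) = 1.638
Loading dose = maintenance dose × R = 372 × 1.638 ≈ 609 mg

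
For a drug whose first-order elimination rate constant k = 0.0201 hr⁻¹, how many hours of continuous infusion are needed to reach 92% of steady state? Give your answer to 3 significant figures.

f = 1 − e^(−kt)  ⇒  t = −ln(1 − f) / k
t = −ln(1 − 0.92) / 0.02010 = 2.526 / 0.02010 ≈ 126 hours

126 hours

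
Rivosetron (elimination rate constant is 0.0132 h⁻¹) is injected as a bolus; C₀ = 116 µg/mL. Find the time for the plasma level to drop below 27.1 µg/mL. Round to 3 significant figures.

C(t) = C₀ e^(−kt)  ⇒  t = ln(C₀/C) / k
t = ln(116/27.1) / 0.01320 = 1.454 / 0.01320 ≈ 110 hours

110 hours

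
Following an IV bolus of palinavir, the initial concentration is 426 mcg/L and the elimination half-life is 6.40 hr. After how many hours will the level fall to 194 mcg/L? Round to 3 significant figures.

k = ln 2 / 6.40 = 0.1083 hr⁻¹
C(t) = C₀ e^(−kt)  ⇒  t = ln(C₀/C) / k
t = ln(426/194) / 0.1083 = 0.7866 / 0.1083 ≈ 7.26 hours

7.26 hours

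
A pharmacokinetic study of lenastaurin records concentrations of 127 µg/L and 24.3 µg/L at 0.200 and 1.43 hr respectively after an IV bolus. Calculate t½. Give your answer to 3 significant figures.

0.516 hours

k = ln(C₁/C₂) / (t₂ − t₁) = ln(127/24.3) / (1.43 − 0.200)
  = 1.654 / 1.230 = 1.344 hr⁻¹
t½ = ln 2 / k = ln 2 / 1.344 ≈ 0.516 hours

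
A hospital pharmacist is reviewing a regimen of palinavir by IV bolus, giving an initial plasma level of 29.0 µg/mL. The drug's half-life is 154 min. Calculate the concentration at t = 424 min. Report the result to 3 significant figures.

k = ln 2 / 154 = 0.004501 min⁻¹
C(t) = C₀ e^(−kt) = 29.0 × e^(−0.004501 × 424) = 29.0 × e^(−1.908) = 29.0 × 0.1483 ≈ 4.30 µg/mL

4.30 µg/mL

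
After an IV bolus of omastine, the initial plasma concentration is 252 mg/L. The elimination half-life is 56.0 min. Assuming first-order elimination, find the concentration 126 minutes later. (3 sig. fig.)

53.0 mg/L

k = ln 2 / 56.0 = 0.01238 min⁻¹
126 min is 2.250 half-lives, so C = 252 × (1/2)^2.250 = 252 × 0.2102 ≈ 53.0 mg/L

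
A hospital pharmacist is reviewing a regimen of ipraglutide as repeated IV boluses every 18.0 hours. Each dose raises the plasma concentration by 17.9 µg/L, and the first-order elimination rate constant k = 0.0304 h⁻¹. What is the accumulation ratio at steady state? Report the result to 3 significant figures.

Fraction remaining after one interval: e^(−kτ) = e^(−0.03040 × 18.0) = 0.5786
R = 1 / (1 − 0.5786) = 1 / 0.4214 ≈ 2.37

2.37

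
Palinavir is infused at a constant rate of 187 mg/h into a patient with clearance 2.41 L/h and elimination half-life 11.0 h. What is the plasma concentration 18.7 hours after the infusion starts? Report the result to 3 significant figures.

53.7 µg/mL

Css = rate / CL = 187 / 2.41 = 77.59 µg/mL
k = ln 2 / 11.0 = 0.06301 h⁻¹
C(t) = Css (1 − e^(−kt)) = 77.59 × (1 − e^(−1.178)) = 77.59 × 0.6922 ≈ 53.7 µg/mL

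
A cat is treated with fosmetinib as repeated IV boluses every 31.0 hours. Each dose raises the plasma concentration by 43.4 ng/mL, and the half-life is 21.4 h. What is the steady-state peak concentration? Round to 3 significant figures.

68.5 ng/mL

k = ln 2 / 21.4 = 0.03239 h⁻¹
Fraction remaining after one interval: e^(−kτ) = e^(−0.03239 × 31.0) = 0.3664
R = 1 / (1 − 0.3664) = 1.578
Css,max = 43.4 × 1.578 ≈ 68.5 ng/mL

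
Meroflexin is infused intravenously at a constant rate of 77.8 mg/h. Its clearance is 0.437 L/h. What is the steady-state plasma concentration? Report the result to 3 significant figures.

178 µg/mL

Css = infusion rate / CL = 77.8 / 0.437 ≈ 178 µg/mL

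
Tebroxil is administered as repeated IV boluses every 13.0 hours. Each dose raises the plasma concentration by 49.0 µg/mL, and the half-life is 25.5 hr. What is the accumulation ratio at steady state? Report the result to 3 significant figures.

3.36

k = ln 2 / 25.5 = 0.02718 hr⁻¹
Fraction remaining after one interval: e^(−kτ) = e^(−0.02718 × 13.0) = 0.7023
R = 1 / (1 − 0.7023) = 1 / 0.2977 ≈ 3.36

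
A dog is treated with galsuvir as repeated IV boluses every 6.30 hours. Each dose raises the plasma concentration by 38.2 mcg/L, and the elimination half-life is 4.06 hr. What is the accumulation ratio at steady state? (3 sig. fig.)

k = ln 2 / 4.06 = 0.1707 hr⁻¹
Fraction remaining after one interval: e^(−kτ) = e^(−0.1707 × 6.30) = 0.3411
R = 1 / (1 − 0.3411) = 1 / 0.6589 ≈ 1.52

1.52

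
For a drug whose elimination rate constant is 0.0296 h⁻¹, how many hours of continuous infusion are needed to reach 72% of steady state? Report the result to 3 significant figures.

f = 1 − e^(−kt)  ⇒  t = −ln(1 − f) / k
t = −ln(1 − 0.72) / 0.02960 = 1.273 / 0.02960 ≈ 43.0 hours

43.0 hours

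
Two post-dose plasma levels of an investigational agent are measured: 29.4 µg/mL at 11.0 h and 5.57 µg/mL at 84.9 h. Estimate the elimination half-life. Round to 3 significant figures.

k = ln(C₁/C₂) / (t₂ − t₁) = ln(29.4/5.57) / (84.9 − 11.0)
  = 1.664 / 73.90 = 0.02251 h⁻¹
t½ = ln 2 / k = ln 2 / 0.02251 ≈ 30.8 hours

30.8 hours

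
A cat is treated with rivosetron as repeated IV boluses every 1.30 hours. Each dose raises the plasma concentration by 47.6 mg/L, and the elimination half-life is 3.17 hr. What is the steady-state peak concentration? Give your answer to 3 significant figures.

k = ln 2 / 3.17 = 0.2187 hr⁻¹
Fraction remaining after one interval: e^(−kτ) = e^(−0.2187 × 1.30) = 0.7526
R = 1 / (1 − 0.7526) = 4.042
Css,max = 47.6 × 4.042 ≈ 192 mg/L

192 mg/L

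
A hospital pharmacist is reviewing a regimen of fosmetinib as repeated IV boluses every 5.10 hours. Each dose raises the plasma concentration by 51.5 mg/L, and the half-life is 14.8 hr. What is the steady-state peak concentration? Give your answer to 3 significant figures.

242 mg/L

k = ln 2 / 14.8 = 0.04683 hr⁻¹
Fraction remaining after one interval: e^(−kτ) = e^(−0.04683 × 5.10) = 0.7875
R = 1 / (1 − 0.7875) = 4.707
Css,max = 51.5 × 4.707 ≈ 242 mg/L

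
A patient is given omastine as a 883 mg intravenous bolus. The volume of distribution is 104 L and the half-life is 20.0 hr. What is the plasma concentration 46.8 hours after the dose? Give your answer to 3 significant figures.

C₀ = dose / V = 883 / 104 = 8.490 µg/mL
k = ln 2 / 20.0 = 0.03466 hr⁻¹
C(t) = C₀ e^(−kt) = 8.490 × e^(−0.03466 × 46.8) = 8.490 × e^(−1.622) = 8.490 × 0.1975 ≈ 1.68 µg/mL

1.68 µg/mL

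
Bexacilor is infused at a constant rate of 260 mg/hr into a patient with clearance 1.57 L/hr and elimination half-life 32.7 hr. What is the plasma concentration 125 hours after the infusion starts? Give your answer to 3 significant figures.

Css = rate / CL = 260 / 1.57 = 165.6 mg/L
k = ln 2 / 32.7 = 0.02120 hr⁻¹
C(t) = Css (1 − e^(−kt)) = 165.6 × (1 − e^(−2.650)) = 165.6 × 0.9293 ≈ 154 mg/L

154 mg/L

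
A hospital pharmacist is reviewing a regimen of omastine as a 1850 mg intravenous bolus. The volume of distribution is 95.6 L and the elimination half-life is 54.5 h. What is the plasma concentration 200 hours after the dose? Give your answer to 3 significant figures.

1.52 µg/mL

C₀ = dose / V = 1850 / 95.6 = 19.35 µg/mL
k = ln 2 / 54.5 = 0.01272 h⁻¹
C(t) = C₀ e^(−kt) = 19.35 × e^(−0.01272 × 200) = 19.35 × e^(−2.544) = 19.35 × 0.07858 ≈ 1.52 µg/mL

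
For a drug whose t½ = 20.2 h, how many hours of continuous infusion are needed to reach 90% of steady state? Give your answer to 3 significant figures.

k = ln 2 / 20.2 = 0.03431 h⁻¹
f = 1 − e^(−kt)  ⇒  t = −ln(1 − f) / k
t = −ln(1 − 0.9) / 0.03431 = 2.303 / 0.03431 ≈ 67.1 hours

67.1 hours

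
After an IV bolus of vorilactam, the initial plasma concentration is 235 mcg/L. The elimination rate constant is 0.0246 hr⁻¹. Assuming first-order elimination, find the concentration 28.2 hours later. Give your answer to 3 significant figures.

117 mcg/L

C(t) = C₀ e^(−kt) = 235 × e^(−0.02460 × 28.2) = 235 × e^(−0.6937) = 235 × 0.4997 ≈ 117 mcg/L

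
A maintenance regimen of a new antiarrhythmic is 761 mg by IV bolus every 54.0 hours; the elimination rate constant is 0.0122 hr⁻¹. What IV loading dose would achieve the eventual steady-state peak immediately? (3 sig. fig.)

Accumulation ratio R = 1 / (1 − e^(−kτ)) = 1 / (1 − e^(−0.01220×54.0)) = 1 / (1 − 0.5175) = 2.072
Loading dose = maintenance dose × R = 761 × 2.072 ≈ 1580 mg

1580 mg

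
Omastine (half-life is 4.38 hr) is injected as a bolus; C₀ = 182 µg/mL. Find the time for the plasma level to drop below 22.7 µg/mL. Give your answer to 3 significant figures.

13.2 hours

k = ln 2 / 4.38 = 0.1583 hr⁻¹
C(t) = C₀ e^(−kt)  ⇒  t = ln(C₀/C) / k
t = ln(182/22.7) / 0.1583 = 2.082 / 0.1583 ≈ 13.2 hours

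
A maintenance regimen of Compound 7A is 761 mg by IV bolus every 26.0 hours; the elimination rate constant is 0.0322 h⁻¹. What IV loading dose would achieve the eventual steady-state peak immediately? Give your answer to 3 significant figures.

Accumulation ratio R = 1 / (1 − e^(−kτ)) = 1 / (1 − e^(−0.03220×26.0)) = 1 / (1 − 0.4329) = 1.763
Loading dose = maintenance dose × R = 761 × 1.763 ≈ 1340 mg

1340 mg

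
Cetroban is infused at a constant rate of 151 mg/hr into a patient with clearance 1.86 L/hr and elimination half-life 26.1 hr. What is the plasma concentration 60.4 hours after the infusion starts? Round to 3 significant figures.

64.9 mg/L

Css = rate / CL = 151 / 1.86 = 81.18 mg/L
k = ln 2 / 26.1 = 0.02656 hr⁻¹
C(t) = Css (1 − e^(−kt)) = 81.18 × (1 − e^(−1.604)) = 81.18 × 0.7989 ≈ 64.9 mg/L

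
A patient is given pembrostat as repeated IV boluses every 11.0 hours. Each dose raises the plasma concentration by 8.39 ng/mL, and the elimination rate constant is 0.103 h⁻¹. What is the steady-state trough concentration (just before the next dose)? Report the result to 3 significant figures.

Fraction remaining after one interval: e^(−kτ) = e^(−0.1030 × 11.0) = 0.3221
R = 1 / (1 − 0.3221) = 1.475
Css,max = 8.39 × 1.475 = 12.38 ng/mL
Css,min = Css,max × e^(−kτ) = 12.38 × 0.3221 ≈ 3.99 ng/mL

3.99 ng/mL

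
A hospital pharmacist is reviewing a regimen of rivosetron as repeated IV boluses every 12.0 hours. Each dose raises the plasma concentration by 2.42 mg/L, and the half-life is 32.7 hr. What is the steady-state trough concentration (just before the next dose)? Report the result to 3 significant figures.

8.36 mg/L

k = ln 2 / 32.7 = 0.02120 hr⁻¹
Fraction remaining after one interval: e^(−kτ) = e^(−0.02120 × 12.0) = 0.7754
R = 1 / (1 − 0.7754) = 4.453
Css,max = 2.42 × 4.453 = 10.78 mg/L
Css,min = Css,max × e^(−kτ) = 10.78 × 0.7754 ≈ 8.36 mg/L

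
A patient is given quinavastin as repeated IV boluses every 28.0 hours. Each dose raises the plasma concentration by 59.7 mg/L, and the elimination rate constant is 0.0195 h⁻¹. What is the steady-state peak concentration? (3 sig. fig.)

142 mg/L

Fraction remaining after one interval: e^(−kτ) = e^(−0.01950 × 28.0) = 0.5793
R = 1 / (1 − 0.5793) = 2.377
Css,max = 59.7 × 2.377 ≈ 142 mg/L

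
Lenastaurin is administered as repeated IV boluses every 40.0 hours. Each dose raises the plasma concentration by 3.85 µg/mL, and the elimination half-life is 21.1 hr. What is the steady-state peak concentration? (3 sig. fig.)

k = ln 2 / 21.1 = 0.03285 hr⁻¹
Fraction remaining after one interval: e^(−kτ) = e^(−0.03285 × 40.0) = 0.2687
R = 1 / (1 − 0.2687) = 1.367
Css,max = 3.85 × 1.367 ≈ 5.26 µg/mL

5.26 µg/mL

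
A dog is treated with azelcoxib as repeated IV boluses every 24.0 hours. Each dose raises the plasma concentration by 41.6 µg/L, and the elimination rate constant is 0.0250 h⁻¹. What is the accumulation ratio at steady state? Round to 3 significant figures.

2.22

Fraction remaining after one interval: e^(−kτ) = e^(−0.02500 × 24.0) = 0.5488
R = 1 / (1 − 0.5488) = 1 / 0.4512 ≈ 2.22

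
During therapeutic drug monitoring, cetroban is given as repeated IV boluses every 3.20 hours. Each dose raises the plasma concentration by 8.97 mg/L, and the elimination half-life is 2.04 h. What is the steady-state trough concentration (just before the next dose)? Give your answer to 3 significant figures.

k = ln 2 / 2.04 = 0.3398 h⁻¹
Fraction remaining after one interval: e^(−kτ) = e^(−0.3398 × 3.20) = 0.3371
R = 1 / (1 − 0.3371) = 1.509
Css,max = 8.97 × 1.509 = 13.53 mg/L
Css,min = Css,max × e^(−kτ) = 13.53 × 0.3371 ≈ 4.56 mg/L

4.56 mg/L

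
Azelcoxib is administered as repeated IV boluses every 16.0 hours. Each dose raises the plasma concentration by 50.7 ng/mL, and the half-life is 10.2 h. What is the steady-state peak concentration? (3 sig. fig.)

76.5 ng/mL

k = ln 2 / 10.2 = 0.06796 h⁻¹
Fraction remaining after one interval: e^(−kτ) = e^(−0.06796 × 16.0) = 0.3371
R = 1 / (1 − 0.3371) = 1.509
Css,max = 50.7 × 1.509 ≈ 76.5 ng/mL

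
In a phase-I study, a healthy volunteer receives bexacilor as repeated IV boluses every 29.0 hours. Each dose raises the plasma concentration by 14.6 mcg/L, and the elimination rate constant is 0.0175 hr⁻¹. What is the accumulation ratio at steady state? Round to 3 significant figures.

2.51

Fraction remaining after one interval: e^(−kτ) = e^(−0.01750 × 29.0) = 0.6020
R = 1 / (1 − 0.6020) = 1 / 0.3980 ≈ 2.51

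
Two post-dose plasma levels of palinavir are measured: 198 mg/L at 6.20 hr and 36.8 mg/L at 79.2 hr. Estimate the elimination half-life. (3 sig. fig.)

30.1 hours

k = ln(C₁/C₂) / (t₂ − t₁) = ln(198/36.8) / (79.2 − 6.20)
  = 1.683 / 73.00 = 0.02305 hr⁻¹
t½ = ln 2 / k = ln 2 / 0.02305 ≈ 30.1 hours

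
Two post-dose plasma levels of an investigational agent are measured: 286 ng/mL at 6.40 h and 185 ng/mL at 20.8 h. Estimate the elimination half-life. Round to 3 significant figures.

k = ln(C₁/C₂) / (t₂ − t₁) = ln(286/185) / (20.8 − 6.40)
  = 0.4356 / 14.40 = 0.03025 h⁻¹
t½ = ln 2 / k = ln 2 / 0.03025 ≈ 22.9 hours

22.9 hours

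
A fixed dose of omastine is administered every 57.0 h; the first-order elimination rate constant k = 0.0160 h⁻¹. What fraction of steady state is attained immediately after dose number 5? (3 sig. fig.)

f_n = 1 − e^(−nkτ) = 1 − e^(−5 × 0.01600 × 57.0) = 1 − e^(−4.560) = 1 − 0.01046 ≈ 0.990

0.990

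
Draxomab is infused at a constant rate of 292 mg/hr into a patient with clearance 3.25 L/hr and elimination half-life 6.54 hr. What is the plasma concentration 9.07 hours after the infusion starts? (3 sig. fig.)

Css = rate / CL = 292 / 3.25 = 89.85 µg/mL
k = ln 2 / 6.54 = 0.1060 hr⁻¹
C(t) = Css (1 − e^(−kt)) = 89.85 × (1 − e^(−0.9613)) = 89.85 × 0.6176 ≈ 55.5 µg/mL

55.5 µg/mL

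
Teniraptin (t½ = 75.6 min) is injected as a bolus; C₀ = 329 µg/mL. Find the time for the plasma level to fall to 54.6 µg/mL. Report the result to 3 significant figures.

196 minutes

k = ln 2 / 75.6 = 0.009169 min⁻¹
C(t) = C₀ e^(−kt)  ⇒  t = ln(C₀/C) / k
t = ln(329/54.6) / 0.009169 = 1.796 / 0.009169 ≈ 196 minutes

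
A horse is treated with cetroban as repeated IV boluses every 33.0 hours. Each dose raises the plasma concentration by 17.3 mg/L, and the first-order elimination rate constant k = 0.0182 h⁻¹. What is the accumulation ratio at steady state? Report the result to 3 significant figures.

2.21

Fraction remaining after one interval: e^(−kτ) = e^(−0.01820 × 33.0) = 0.5485
R = 1 / (1 − 0.5485) = 1 / 0.4515 ≈ 2.21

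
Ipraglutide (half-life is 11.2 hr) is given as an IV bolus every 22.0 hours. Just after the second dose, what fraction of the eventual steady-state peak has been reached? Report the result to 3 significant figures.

0.934

k = ln 2 / 11.2 = 0.06189 hr⁻¹
f_n = 1 − e^(−nkτ) = 1 − e^(−2 × 0.06189 × 22.0) = 1 − e^(−2.723) = 1 − 0.06567 ≈ 0.934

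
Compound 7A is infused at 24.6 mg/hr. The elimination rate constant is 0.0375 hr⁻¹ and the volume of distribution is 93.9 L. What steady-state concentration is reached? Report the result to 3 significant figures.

6.99 µg/mL

CL = k · V = 0.0375 × 93.9 = 3.521 L/hr
Css = rate / CL = 24.6 / 3.521 ≈ 6.99 µg/mL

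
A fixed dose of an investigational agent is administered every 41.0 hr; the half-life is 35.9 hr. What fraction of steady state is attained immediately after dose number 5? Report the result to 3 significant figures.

0.981

k = ln 2 / 35.9 = 0.01931 hr⁻¹
f_n = 1 − e^(−nkτ) = 1 − e^(−5 × 0.01931 × 41.0) = 1 − e^(−3.958) = 1 − 0.01910 ≈ 0.981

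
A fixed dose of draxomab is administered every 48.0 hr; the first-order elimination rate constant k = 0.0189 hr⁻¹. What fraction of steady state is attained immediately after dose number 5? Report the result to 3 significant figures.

f_n = 1 − e^(−nkτ) = 1 − e^(−5 × 0.01890 × 48.0) = 1 − e^(−4.536) = 1 − 0.01072 ≈ 0.989

0.989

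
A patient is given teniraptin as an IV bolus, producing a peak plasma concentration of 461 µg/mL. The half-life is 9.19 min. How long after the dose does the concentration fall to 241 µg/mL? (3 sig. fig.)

8.60 minutes

k = ln 2 / 9.19 = 0.07542 min⁻¹
C(t) = C₀ e^(−kt)  ⇒  t = ln(C₀/C) / k
t = ln(461/241) / 0.07542 = 0.6486 / 0.07542 ≈ 8.60 minutes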